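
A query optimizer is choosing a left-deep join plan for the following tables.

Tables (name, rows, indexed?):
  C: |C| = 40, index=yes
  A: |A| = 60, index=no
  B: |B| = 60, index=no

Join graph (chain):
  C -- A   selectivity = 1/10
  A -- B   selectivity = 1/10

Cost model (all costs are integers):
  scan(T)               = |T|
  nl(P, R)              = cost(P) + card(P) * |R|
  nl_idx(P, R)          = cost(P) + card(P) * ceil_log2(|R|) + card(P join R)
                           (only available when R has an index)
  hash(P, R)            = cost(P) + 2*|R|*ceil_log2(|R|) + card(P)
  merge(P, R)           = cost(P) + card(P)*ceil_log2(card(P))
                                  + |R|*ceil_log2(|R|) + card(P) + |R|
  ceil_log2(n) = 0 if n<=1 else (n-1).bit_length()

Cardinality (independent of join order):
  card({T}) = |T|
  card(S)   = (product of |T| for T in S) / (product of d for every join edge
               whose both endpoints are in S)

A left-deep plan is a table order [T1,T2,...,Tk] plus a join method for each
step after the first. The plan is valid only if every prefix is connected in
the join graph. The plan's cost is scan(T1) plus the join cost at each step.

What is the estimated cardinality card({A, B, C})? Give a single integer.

Tables in S: A(60), B(60), C(40)
Edges inside S: C-A(d=10), A-B(d=10)
numerator = 60 * 60 * 40 = 144000
denominator = 10 * 10 = 100
card(S) = 144000 / 100 = 1440

1440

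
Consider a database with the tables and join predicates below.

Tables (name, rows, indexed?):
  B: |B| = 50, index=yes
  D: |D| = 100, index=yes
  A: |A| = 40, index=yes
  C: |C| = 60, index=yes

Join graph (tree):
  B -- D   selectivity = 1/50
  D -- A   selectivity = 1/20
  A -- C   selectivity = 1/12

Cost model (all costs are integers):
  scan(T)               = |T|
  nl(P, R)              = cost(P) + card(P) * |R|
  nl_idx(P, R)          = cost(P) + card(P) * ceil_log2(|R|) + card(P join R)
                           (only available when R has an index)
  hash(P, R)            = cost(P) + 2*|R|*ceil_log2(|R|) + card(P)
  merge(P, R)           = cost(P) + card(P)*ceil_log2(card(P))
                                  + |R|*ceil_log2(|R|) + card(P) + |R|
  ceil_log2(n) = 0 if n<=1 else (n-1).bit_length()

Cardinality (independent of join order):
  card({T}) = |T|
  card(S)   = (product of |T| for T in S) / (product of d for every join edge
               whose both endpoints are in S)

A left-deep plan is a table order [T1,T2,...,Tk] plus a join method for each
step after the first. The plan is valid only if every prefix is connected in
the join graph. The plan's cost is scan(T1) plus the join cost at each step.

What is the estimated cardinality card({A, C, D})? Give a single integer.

1000

Tables in S: A(40), C(60), D(100)
Edges inside S: D-A(d=20), A-C(d=12)
numerator = 40 * 60 * 100 = 240000
denominator = 20 * 12 = 240
card(S) = 240000 / 240 = 1000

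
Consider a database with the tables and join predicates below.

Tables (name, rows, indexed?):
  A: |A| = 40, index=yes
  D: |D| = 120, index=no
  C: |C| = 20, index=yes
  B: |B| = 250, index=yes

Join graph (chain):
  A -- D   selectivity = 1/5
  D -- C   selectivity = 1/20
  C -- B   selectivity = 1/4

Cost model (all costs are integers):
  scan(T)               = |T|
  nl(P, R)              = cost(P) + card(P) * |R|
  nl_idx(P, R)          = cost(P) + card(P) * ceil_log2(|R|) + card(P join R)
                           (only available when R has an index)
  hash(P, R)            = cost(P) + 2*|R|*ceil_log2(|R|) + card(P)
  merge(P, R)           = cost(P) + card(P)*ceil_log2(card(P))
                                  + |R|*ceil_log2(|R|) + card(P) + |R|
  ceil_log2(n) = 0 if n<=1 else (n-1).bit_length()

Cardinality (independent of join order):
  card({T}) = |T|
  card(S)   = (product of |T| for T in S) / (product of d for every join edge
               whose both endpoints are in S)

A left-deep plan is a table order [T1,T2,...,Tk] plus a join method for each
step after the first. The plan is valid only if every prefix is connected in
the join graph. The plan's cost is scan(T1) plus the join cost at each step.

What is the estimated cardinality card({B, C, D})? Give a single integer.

7500

Tables in S: B(250), C(20), D(120)
Edges inside S: D-C(d=20), C-B(d=4)
numerator = 250 * 20 * 120 = 600000
denominator = 20 * 4 = 80
card(S) = 600000 / 80 = 7500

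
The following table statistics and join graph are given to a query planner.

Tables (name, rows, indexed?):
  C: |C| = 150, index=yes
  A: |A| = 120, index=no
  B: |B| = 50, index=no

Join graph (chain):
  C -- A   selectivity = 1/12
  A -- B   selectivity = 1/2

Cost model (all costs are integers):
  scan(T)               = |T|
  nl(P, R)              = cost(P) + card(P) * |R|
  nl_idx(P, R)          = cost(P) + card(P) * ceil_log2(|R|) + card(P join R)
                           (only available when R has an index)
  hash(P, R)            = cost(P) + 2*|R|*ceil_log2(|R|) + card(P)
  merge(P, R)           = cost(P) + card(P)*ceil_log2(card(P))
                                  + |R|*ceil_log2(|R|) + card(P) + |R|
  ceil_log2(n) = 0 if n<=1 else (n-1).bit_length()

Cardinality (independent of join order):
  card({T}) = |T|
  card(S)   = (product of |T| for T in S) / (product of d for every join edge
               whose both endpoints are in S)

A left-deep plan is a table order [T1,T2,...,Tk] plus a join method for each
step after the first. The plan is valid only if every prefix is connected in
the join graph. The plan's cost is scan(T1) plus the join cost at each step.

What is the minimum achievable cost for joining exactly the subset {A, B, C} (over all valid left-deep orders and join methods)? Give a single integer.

4080

Selinger DP over subsets of {A,B,C}:
  {C}: scan cost=150, card=150
  {A}: scan cost=120, card=120
  {B}: scan cost=50, card=50
  {AC}: card=1500; try (A,hash)→1980, (C,merge)→2430, (A,merge)→2460, (C,nl_idx)→2580, (C,hash)→2640, (C,nl)→18120 …(+1); best=1980 via (A,hash)
  {AB}: card=3000; try (B,hash)→840, (A,merge)→1360, (B,merge)→1430, (A,hash)→1780, (A,nl)→6050, (B,nl)→6120; best=840 via (B,hash)
  {ABC}: card=37500; try (B,hash)→4080, (C,hash)→6240, (B,merge)→20330, (C,merge)→41190, (C,nl_idx)→62340, (B,nl)→76980 …(+1); best=4080 via (B,hash)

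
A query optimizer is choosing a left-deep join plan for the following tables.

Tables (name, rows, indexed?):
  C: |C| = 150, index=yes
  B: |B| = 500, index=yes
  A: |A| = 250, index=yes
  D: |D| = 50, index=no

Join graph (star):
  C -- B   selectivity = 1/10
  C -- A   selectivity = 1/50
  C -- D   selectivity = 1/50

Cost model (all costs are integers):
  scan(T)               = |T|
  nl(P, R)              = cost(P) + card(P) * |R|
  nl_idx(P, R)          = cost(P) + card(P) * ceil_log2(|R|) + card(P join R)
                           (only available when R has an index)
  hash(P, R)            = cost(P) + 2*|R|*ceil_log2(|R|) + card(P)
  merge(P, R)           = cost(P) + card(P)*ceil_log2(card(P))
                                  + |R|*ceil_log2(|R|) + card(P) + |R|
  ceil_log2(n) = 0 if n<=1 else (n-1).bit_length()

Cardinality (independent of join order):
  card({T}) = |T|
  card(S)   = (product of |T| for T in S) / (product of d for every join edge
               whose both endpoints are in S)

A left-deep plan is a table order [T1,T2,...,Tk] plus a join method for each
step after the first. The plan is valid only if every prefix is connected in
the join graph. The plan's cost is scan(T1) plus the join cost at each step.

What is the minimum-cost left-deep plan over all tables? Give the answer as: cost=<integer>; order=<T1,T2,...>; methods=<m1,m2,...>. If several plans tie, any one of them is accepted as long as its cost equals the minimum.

cost=12300; order=D,C,A,B; methods=nl_idx,nl_idx,hash

Selinger DP (subsets sized 1..n):
  {C}: scan cost=150, card=150
  {B}: scan cost=500, card=500
  {A}: scan cost=250, card=250
  {D}: scan cost=50, card=50
  {BC}: card=7500; try (C,hash)→3400, (B,merge)→6500, (C,merge)→6850, (B,nl_idx)→9000, (B,hash)→9300, (C,nl_idx)→12000 …(+2); best=3400 via (C,hash)
  {AC}: card=750; try (A,nl_idx)→2100, (C,hash)→2900, (C,nl_idx)→3000, (A,merge)→3750, (C,merge)→3850, (A,hash)→4300 …(+2); best=2100 via (A,nl_idx)
  {CD}: card=150; try (C,nl_idx)→600, (D,hash)→900, (C,merge)→1750, (D,merge)→1850, (C,hash)→2500, (C,nl)→7550 …(+1); best=600 via (C,nl_idx)
  {ABC}: card=37500; try (B,hash)→11850, (A,hash)→14900, (B,merge)→15350, (B,nl_idx)→46350, (A,nl_idx)→100900, (A,merge)→110650 …(+2); best=11850 via (B,hash)
  {BCD}: card=7500; try (B,merge)→6950, (B,nl_idx)→9450, (B,hash)→9750, (D,hash)→11500, (B,nl)→75600, (D,merge)→108750 …(+1); best=6950 via (B,merge)
  {ACD}: card=750; try (A,nl_idx)→2550, (D,hash)→3450, (A,merge)→4200, (A,hash)→4750, (D,merge)→10700, (A,nl)→38100 …(+1); best=2550 via (A,nl_idx)
  {ABCD}: card=37500; try (B,hash)→12300, (B,merge)→15800, (A,hash)→18450, (B,nl_idx)→46800, (D,hash)→49950, (A,nl_idx)→104450 …(+5); best=12300 via (B,hash)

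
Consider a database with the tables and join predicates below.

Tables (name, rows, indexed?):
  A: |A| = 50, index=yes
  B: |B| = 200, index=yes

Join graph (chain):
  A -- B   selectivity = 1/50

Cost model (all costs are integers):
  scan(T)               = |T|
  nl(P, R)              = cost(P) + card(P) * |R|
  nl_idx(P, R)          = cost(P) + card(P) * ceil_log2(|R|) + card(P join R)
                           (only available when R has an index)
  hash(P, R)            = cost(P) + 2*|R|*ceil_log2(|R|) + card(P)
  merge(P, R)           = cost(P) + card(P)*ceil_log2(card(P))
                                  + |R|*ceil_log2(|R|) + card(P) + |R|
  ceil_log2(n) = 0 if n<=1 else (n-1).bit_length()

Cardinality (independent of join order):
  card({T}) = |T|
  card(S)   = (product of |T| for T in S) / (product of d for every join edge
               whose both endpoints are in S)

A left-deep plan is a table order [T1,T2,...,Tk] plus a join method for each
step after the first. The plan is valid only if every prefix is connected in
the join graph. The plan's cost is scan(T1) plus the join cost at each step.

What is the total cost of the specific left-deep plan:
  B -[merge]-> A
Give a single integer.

2350

step 1: scan B: cost=200, card=200
step 2: join A via merge
    card(P join A) = 200*50/(50) = 200
    cost = 200 + 200*8 + 50*6 + 200 + 50 = 2350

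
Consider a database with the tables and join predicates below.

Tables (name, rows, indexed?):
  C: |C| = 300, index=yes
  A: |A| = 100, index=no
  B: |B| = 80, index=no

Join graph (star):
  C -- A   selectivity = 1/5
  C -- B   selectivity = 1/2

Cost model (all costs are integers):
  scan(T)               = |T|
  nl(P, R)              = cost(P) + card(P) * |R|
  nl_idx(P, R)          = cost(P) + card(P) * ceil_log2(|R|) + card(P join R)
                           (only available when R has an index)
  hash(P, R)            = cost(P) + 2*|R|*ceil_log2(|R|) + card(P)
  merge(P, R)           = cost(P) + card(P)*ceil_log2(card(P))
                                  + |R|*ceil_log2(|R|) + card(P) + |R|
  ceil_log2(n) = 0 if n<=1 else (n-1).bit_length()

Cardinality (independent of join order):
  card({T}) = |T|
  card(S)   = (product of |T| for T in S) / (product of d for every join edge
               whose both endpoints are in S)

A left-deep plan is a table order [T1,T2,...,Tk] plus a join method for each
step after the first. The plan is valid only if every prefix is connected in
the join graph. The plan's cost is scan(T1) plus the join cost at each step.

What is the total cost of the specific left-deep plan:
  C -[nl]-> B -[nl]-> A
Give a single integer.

step 1: scan C: cost=300, card=300
step 2: join B via nl
    card(P join B) = 300*80/(2) = 12000
    cost = 300 + 300*80 = 24300
step 3: join A via nl
    card(P join A) = 12000*100/(5) = 240000
    cost = 24300 + 12000*100 = 1224300

1224300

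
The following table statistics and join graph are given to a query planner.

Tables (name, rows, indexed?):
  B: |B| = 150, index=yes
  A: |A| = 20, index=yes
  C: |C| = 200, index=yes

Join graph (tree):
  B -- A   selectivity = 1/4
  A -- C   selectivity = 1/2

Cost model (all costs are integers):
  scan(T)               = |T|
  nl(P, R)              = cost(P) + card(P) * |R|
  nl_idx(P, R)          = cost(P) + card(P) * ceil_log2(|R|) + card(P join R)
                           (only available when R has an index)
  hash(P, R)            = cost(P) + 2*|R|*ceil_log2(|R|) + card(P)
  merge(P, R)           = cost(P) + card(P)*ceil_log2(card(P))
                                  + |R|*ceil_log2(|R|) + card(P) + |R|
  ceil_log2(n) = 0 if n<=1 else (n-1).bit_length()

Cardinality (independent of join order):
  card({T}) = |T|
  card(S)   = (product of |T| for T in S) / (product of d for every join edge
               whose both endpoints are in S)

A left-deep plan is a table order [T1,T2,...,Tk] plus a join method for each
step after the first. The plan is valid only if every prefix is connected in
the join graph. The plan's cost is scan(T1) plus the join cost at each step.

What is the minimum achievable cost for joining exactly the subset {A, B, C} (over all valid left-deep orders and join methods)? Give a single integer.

Selinger DP over subsets of {A,B,C}:
  {B}: scan cost=150, card=150
  {A}: scan cost=20, card=20
  {C}: scan cost=200, card=200
  {AB}: card=750; try (A,hash)→500, (B,nl_idx)→930, (B,merge)→1490, (A,merge)→1620, (A,nl_idx)→1650, (B,hash)→2440 …(+2); best=500 via (A,hash)
  {AC}: card=2000; try (A,hash)→600, (C,merge)→1940, (A,merge)→2120, (C,nl_idx)→2180, (A,nl_idx)→3200, (C,hash)→3240 …(+2); best=600 via (A,hash)
  {ABC}: card=75000; try (C,hash)→4450, (B,hash)→5000, (C,merge)→10550, (B,merge)→25950, (C,nl_idx)→81500, (B,nl_idx)→91600 …(+2); best=4450 via (C,hash)

4450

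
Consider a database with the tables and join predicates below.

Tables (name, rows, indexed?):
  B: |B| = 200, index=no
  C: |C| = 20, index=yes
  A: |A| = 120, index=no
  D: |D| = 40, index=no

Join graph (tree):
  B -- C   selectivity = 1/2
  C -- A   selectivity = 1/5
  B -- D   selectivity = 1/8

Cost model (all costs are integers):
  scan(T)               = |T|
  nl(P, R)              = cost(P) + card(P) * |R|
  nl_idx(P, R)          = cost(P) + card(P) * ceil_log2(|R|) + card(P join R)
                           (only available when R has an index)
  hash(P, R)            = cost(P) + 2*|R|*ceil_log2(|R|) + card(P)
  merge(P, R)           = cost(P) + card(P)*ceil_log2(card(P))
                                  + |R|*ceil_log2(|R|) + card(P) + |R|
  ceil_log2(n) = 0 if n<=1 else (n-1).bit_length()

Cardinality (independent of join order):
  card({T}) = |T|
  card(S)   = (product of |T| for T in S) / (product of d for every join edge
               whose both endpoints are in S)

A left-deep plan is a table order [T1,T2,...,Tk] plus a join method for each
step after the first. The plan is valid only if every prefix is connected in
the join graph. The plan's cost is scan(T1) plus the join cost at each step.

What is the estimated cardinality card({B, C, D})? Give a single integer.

Tables in S: B(200), C(20), D(40)
Edges inside S: B-C(d=2), B-D(d=8)
numerator = 200 * 20 * 40 = 160000
denominator = 2 * 8 = 16
card(S) = 160000 / 16 = 10000

10000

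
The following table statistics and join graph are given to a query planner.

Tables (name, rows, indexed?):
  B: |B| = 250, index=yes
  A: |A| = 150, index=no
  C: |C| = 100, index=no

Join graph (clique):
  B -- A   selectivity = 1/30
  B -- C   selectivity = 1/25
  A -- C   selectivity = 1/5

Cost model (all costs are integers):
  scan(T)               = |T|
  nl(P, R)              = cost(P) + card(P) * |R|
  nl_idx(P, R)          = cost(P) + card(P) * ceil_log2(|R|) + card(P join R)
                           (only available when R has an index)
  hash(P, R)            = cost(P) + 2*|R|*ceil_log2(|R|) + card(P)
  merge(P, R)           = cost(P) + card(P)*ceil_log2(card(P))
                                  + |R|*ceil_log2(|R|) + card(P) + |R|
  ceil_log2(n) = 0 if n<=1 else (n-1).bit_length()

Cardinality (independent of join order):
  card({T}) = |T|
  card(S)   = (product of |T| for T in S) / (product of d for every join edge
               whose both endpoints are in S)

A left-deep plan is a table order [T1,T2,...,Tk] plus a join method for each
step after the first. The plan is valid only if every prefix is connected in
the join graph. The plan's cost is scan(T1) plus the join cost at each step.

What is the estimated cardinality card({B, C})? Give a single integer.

Tables in S: B(250), C(100)
Edges inside S: B-C(d=25)
numerator = 250 * 100 = 25000
denominator = 25 = 25
card(S) = 25000 / 25 = 1000

1000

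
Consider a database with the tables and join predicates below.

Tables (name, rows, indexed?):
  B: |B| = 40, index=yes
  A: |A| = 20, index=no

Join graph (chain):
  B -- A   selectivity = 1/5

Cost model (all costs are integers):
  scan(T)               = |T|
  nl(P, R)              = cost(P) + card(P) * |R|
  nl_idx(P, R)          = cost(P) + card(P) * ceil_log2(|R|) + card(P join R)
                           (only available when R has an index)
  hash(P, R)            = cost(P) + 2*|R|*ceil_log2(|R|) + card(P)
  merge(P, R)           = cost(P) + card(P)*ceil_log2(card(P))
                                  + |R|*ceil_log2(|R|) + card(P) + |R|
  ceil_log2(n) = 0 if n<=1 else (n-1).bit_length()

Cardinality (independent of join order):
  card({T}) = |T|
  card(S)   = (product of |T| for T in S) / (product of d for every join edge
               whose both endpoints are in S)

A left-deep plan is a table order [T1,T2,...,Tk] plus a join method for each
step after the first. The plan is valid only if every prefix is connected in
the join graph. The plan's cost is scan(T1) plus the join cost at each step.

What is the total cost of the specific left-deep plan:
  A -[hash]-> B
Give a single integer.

step 1: scan A: cost=20, card=20
step 2: join B via hash
    card(P join B) = 20*40/(5) = 160
    cost = 20 + 2*40*6 + 20 = 520

520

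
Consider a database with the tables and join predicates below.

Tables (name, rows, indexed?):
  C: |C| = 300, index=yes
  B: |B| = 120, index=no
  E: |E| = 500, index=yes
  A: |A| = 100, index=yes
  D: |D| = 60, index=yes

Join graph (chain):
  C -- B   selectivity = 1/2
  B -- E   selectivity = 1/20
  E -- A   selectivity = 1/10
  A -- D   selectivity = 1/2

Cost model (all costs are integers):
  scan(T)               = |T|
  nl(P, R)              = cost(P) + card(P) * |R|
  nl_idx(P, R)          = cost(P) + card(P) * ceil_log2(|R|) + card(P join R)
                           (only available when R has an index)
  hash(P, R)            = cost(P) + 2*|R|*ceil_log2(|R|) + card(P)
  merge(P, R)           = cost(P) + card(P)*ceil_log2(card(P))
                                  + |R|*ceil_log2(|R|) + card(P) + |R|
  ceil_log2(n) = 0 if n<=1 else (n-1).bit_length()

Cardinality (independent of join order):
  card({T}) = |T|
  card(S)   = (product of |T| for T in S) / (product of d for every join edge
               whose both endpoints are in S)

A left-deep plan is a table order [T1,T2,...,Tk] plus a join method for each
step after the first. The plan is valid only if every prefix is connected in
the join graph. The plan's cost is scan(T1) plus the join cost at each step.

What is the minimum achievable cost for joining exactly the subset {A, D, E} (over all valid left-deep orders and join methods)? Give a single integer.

Selinger DP over subsets of {A,D,E}:
  {E}: scan cost=500, card=500
  {A}: scan cost=100, card=100
  {D}: scan cost=60, card=60
  {AE}: card=5000; try (A,hash)→2400, (E,merge)→5900, (E,nl_idx)→6000, (A,merge)→6300, (A,nl_idx)→9000, (E,hash)→9200 …(+2); best=2400 via (A,hash)
  {AD}: card=3000; try (D,hash)→920, (A,merge)→1280, (D,merge)→1320, (A,hash)→1520, (A,nl_idx)→3480, (D,nl_idx)→3700 …(+2); best=920 via (D,hash)
  {ADE}: card=150000; try (D,hash)→8120, (E,hash)→12920, (E,merge)→44920, (D,merge)→72820, (E,nl_idx)→177920, (D,nl_idx)→182400 …(+2); best=8120 via (D,hash)

8120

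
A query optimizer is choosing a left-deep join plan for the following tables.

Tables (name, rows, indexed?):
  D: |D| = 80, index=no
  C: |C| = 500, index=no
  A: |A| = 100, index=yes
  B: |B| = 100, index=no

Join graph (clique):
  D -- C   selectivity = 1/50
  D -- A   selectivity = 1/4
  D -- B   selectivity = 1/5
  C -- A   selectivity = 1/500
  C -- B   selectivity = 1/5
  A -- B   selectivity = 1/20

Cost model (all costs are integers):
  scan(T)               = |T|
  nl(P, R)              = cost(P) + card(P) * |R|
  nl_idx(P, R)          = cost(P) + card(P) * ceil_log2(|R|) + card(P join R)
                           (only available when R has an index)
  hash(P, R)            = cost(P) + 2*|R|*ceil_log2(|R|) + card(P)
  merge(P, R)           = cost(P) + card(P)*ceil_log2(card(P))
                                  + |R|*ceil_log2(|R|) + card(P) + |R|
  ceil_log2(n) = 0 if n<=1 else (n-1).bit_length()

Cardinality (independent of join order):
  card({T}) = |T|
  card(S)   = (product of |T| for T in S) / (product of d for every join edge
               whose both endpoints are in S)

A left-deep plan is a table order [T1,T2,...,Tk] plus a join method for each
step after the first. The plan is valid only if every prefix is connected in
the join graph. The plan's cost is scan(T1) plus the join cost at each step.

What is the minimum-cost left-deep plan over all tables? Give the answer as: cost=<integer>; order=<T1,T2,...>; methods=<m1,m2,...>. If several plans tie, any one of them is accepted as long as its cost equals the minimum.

cost=4700; order=C,A,D,B; methods=hash,hash,merge

Selinger DP (subsets sized 1..n):
  {D}: scan cost=80, card=80
  {C}: scan cost=500, card=500
  {A}: scan cost=100, card=100
  {B}: scan cost=100, card=100
  {CD}: card=800; try (D,hash)→2120, (C,merge)→5720, (D,merge)→6140, (C,hash)→9160, (C,nl)→40080, (D,nl)→40500; best=2120 via (D,hash)
  {AD}: card=2000; try (D,hash)→1320, (A,merge)→1520, (D,merge)→1540, (A,hash)→1560, (A,nl_idx)→2640, (A,nl)→8080 …(+1); best=1320 via (D,hash)
  {BD}: card=1600; try (D,hash)→1320, (B,merge)→1520, (D,merge)→1540, (B,hash)→1560, (B,nl)→8080, (D,nl)→8100; best=1320 via (D,hash)
  {AC}: card=100; try (A,hash)→2400, (A,nl_idx)→4100, (C,merge)→5900, (A,merge)→6300, (C,hash)→9200, (C,nl)→50100 …(+1); best=2400 via (A,hash)
  {BC}: card=10000; try (B,hash)→2400, (C,merge)→5900, (B,merge)→6300, (C,hash)→9200, (C,nl)→50100, (B,nl)→50500; best=2400 via (B,hash)
  {AB}: card=500; try (A,nl_idx)→1300, (B,hash)→1600, (A,hash)→1600, (B,merge)→1700, (A,merge)→1700, (B,nl)→10100 …(+1); best=1300 via (A,nl_idx)
  {ACD}: card=40; try (D,hash)→3620, (D,merge)→3840, (A,hash)→4320, (A,nl_idx)→7760, (D,nl)→10400, (A,merge)→11720 …(+4); best=3620 via (D,hash)
  {BCD}: card=3200; try (B,hash)→4320, (B,merge)→11720, (C,hash)→11920, (D,hash)→13520, (C,merge)→25520, (B,nl)→82120 …(+3); best=4320 via (B,hash)
  {ABD}: card=2000; try (D,hash)→2920, (A,hash)→4320, (B,hash)→4720, (D,merge)→6940, (A,nl_idx)→14520, (A,merge)→21320 …(+4); best=2920 via (D,hash)
  {ABC}: card=100; try (B,hash)→3900, (B,merge)→4000, (C,hash)→10800, (C,merge)→11300, (B,nl)→12400, (A,hash)→13800 …(+4); best=3900 via (B,hash)
  {ABCD}: card=8; try (B,merge)→4700, (B,hash)→5060, (D,hash)→5120, (D,merge)→5340, (B,nl)→7620, (A,hash)→8920 …(+7); best=4700 via (B,merge)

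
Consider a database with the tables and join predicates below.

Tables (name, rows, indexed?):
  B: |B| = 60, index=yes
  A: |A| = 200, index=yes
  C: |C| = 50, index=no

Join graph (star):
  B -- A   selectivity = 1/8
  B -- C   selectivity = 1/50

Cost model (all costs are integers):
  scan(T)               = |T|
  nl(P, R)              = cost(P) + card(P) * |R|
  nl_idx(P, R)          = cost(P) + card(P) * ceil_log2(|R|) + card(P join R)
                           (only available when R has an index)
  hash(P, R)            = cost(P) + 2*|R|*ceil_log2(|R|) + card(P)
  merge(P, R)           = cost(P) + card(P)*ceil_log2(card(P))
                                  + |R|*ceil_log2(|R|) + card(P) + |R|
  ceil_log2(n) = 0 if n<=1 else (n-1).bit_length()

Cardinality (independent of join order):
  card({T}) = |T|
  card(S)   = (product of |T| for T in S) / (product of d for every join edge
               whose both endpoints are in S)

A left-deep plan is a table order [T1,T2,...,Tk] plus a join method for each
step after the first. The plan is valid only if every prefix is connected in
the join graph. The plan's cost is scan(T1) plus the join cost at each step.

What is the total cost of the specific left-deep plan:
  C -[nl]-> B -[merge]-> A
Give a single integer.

5270

step 1: scan C: cost=50, card=50
step 2: join B via nl
    card(P join B) = 50*60/(50) = 60
    cost = 50 + 50*60 = 3050
step 3: join A via merge
    card(P join A) = 60*200/(8) = 1500
    cost = 3050 + 60*6 + 200*8 + 60 + 200 = 5270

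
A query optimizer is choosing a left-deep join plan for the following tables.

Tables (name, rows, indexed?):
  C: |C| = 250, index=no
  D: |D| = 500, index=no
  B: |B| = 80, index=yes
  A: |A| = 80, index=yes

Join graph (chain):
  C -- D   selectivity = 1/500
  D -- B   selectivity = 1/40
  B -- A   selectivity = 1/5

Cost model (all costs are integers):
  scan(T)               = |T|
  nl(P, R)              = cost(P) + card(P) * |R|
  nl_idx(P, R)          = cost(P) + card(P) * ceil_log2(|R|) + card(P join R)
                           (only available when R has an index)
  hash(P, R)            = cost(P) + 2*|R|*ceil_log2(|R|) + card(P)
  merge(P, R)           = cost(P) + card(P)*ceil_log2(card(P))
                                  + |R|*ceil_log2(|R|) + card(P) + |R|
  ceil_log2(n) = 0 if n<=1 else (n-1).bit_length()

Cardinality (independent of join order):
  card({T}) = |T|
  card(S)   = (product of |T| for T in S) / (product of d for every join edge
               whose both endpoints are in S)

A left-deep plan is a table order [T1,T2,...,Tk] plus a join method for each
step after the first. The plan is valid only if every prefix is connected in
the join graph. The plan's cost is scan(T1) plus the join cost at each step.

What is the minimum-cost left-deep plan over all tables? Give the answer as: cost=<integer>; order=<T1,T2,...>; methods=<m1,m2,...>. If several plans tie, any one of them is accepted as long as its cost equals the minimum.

cost=7990; order=D,C,B,A; methods=hash,hash,hash

Selinger DP (subsets sized 1..n):
  {C}: scan cost=250, card=250
  {D}: scan cost=500, card=500
  {B}: scan cost=80, card=80
  {A}: scan cost=80, card=80
  {CD}: card=250; try (C,hash)→5000, (D,merge)→7500, (C,merge)→7750, (D,hash)→9500, (D,nl)→125250, (C,nl)→125500; best=5000 via (C,hash)
  {BD}: card=1000; try (B,hash)→2120, (B,nl_idx)→5000, (D,merge)→5720, (B,merge)→6140, (D,hash)→9160, (D,nl)→40080 …(+1); best=2120 via (B,hash)
  {AB}: card=1280; try (B,hash)→1280, (A,hash)→1280, (B,merge)→1360, (A,merge)→1360, (B,nl_idx)→1920, (A,nl_idx)→1920 …(+2); best=1280 via (B,hash)
  {BCD}: card=500; try (B,hash)→6370, (C,hash)→7120, (B,nl_idx)→7250, (B,merge)→7890, (C,merge)→15370, (B,nl)→25000 …(+1); best=6370 via (B,hash)
  {ABD}: card=16000; try (A,hash)→4240, (D,hash)→11560, (A,merge)→13760, (D,merge)→21640, (A,nl_idx)→25120, (A,nl)→82120 …(+1); best=4240 via (A,hash)
  {ABCD}: card=8000; try (A,hash)→7990, (A,merge)→12010, (A,nl_idx)→17870, (C,hash)→24240, (A,nl)→46370, (C,merge)→246490 …(+1); best=7990 via (A,hash)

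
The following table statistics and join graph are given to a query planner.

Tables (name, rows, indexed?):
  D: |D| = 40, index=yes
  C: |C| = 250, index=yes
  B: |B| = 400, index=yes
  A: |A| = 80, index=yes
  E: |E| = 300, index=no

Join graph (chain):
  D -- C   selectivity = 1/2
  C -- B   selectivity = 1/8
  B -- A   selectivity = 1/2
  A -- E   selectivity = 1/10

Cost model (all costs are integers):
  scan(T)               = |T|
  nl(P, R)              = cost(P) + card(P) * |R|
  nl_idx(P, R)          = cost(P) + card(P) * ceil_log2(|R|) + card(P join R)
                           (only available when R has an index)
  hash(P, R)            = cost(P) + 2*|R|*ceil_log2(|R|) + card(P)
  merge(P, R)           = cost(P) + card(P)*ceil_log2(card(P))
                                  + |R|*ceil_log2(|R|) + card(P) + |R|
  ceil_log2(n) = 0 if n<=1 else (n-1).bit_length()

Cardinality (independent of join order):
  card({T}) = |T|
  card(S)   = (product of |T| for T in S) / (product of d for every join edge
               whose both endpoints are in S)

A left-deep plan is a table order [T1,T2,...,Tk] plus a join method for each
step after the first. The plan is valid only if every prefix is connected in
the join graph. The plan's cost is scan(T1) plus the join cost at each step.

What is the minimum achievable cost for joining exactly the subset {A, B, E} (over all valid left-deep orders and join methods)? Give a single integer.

Selinger DP over subsets of {A,B,E}:
  {B}: scan cost=400, card=400
  {A}: scan cost=80, card=80
  {E}: scan cost=300, card=300
  {AB}: card=16000; try (A,hash)→1920, (B,merge)→4720, (A,merge)→5040, (B,hash)→7360, (B,nl_idx)→16800, (A,nl_idx)→19200 …(+2); best=1920 via (A,hash)
  {AE}: card=2400; try (A,hash)→1720, (E,merge)→3720, (A,merge)→3940, (A,nl_idx)→4800, (E,hash)→5560, (E,nl)→24080 …(+1); best=1720 via (A,hash)
  {ABE}: card=480000; try (B,hash)→11320, (E,hash)→23320, (B,merge)→36920, (E,merge)→244920, (B,nl_idx)→503320, (B,nl)→961720 …(+1); best=11320 via (B,hash)

11320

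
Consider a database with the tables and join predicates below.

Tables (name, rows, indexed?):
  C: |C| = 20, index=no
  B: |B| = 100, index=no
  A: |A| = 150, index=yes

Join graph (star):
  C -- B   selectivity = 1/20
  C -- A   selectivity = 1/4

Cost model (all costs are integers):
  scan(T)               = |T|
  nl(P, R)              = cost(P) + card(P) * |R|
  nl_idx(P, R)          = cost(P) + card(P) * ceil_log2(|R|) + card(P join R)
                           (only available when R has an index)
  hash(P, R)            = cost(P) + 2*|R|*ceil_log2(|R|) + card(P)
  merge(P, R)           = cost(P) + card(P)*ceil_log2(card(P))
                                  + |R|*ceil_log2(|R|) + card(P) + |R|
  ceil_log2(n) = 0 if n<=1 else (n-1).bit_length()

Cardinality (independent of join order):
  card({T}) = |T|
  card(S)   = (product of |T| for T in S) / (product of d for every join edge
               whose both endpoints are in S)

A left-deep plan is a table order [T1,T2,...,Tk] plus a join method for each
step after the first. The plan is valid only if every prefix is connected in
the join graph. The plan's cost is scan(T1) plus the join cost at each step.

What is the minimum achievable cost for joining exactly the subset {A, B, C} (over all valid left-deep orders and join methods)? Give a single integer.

2550

Selinger DP over subsets of {A,B,C}:
  {C}: scan cost=20, card=20
  {B}: scan cost=100, card=100
  {A}: scan cost=150, card=150
  {BC}: card=100; try (C,hash)→400, (B,merge)→940, (C,merge)→1020, (B,hash)→1440, (B,nl)→2020, (C,nl)→2100; best=400 via (C,hash)
  {AC}: card=750; try (C,hash)→500, (A,nl_idx)→930, (A,merge)→1490, (C,merge)→1620, (A,hash)→2440, (A,nl)→3020 …(+1); best=500 via (C,hash)
  {ABC}: card=3750; try (A,merge)→2550, (B,hash)→2650, (A,hash)→2900, (A,nl_idx)→4950, (B,merge)→9550, (A,nl)→15400 …(+1); best=2550 via (A,merge)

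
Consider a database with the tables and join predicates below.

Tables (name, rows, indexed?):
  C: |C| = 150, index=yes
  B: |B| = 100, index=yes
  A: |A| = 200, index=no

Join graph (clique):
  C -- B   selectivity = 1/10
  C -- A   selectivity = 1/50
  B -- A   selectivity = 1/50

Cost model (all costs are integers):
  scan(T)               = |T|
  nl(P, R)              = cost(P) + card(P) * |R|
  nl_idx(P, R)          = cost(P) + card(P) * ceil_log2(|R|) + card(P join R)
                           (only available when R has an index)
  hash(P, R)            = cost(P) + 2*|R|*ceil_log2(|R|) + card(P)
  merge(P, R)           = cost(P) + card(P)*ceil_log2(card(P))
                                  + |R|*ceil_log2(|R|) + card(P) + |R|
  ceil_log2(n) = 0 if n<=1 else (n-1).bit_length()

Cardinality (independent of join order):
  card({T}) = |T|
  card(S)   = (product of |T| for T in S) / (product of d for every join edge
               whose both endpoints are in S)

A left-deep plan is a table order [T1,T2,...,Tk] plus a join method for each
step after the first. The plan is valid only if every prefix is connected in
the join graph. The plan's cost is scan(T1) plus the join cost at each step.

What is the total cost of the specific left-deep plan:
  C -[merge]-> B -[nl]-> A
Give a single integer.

step 1: scan C: cost=150, card=150
step 2: join B via merge
    card(P join B) = 150*100/(10) = 1500
    cost = 150 + 150*8 + 100*7 + 150 + 100 = 2300
step 3: join A via nl
    card(P join A) = 1500*200/(50*50) = 120
    cost = 2300 + 1500*200 = 302300

302300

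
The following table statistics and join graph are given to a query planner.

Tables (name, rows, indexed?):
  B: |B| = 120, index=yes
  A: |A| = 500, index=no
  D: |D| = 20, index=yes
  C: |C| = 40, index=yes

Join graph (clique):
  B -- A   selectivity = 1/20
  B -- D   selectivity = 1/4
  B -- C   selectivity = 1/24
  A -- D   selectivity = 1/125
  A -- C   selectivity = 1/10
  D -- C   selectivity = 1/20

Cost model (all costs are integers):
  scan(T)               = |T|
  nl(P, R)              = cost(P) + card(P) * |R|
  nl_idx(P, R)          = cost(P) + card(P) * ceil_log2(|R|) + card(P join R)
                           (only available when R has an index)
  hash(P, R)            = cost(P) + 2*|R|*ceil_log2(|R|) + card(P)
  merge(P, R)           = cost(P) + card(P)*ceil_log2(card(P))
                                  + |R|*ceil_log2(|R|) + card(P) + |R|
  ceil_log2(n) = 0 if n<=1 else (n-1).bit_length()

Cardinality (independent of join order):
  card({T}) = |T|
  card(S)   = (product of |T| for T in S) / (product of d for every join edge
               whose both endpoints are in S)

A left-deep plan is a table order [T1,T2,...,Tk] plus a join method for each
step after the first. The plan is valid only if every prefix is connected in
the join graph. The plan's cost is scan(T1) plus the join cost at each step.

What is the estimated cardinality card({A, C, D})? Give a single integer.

16

Tables in S: A(500), C(40), D(20)
Edges inside S: A-D(d=125), A-C(d=10), D-C(d=20)
numerator = 500 * 40 * 20 = 400000
denominator = 125 * 10 * 20 = 25000
card(S) = 400000 / 25000 = 16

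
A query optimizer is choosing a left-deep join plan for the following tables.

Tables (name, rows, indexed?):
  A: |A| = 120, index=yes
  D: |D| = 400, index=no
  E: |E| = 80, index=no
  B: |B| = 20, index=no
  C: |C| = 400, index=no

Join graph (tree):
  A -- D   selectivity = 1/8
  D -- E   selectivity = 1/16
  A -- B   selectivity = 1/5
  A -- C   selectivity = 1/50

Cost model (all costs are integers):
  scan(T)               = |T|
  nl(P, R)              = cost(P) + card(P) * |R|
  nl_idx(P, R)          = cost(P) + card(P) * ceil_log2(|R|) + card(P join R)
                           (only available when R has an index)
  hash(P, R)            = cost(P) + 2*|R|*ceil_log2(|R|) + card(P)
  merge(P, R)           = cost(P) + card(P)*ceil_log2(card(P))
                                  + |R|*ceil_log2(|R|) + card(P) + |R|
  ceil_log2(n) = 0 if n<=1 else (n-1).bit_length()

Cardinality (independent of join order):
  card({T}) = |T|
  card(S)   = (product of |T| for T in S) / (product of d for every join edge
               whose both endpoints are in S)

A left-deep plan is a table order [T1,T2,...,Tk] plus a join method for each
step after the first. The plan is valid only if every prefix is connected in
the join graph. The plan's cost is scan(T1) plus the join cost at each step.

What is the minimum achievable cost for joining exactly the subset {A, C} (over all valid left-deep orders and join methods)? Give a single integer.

2480

Selinger DP over subsets of {A,C}:
  {A}: scan cost=120, card=120
  {C}: scan cost=400, card=400
  {AC}: card=960; try (A,hash)→2480, (A,nl_idx)→4160, (C,merge)→5080, (A,merge)→5360, (C,hash)→7440, (C,nl)→48120 …(+1); best=2480 via (A,hash)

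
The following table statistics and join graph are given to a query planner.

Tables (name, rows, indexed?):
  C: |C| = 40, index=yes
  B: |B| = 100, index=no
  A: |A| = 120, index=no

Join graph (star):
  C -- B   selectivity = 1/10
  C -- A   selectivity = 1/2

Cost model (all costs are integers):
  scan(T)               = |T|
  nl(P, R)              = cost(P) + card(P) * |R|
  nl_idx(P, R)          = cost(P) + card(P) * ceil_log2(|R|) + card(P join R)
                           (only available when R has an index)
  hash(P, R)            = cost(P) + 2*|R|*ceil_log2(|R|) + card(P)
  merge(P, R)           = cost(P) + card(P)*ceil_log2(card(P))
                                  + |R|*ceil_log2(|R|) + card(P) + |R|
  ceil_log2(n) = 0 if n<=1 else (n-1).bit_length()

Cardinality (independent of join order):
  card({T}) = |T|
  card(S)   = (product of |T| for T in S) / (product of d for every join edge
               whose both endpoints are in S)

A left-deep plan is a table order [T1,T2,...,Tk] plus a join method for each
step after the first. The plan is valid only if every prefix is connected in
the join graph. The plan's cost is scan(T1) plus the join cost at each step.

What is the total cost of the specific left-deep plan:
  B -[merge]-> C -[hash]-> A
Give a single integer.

3260

step 1: scan B: cost=100, card=100
step 2: join C via merge
    card(P join C) = 100*40/(10) = 400
    cost = 100 + 100*7 + 40*6 + 100 + 40 = 1180
step 3: join A via hash
    card(P join A) = 400*120/(2) = 24000
    cost = 1180 + 2*120*7 + 400 = 3260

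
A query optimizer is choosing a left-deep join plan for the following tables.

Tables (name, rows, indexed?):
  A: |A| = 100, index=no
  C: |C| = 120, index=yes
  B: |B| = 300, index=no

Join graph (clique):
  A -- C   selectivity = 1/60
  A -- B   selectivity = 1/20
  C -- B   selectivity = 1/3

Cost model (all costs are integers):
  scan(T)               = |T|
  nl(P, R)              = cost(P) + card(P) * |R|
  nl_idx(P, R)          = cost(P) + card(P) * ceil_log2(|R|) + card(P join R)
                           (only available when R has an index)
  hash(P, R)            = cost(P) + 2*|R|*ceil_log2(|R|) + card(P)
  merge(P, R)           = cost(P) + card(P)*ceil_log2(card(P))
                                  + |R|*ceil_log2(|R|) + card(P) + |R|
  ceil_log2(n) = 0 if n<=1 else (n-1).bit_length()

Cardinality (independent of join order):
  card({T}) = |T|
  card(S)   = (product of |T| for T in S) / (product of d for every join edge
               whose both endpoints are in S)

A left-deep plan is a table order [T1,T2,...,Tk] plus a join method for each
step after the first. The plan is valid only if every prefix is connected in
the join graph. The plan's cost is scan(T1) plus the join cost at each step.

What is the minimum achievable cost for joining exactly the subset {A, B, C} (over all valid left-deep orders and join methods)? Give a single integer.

5180

Selinger DP over subsets of {A,B,C}:
  {A}: scan cost=100, card=100
  {C}: scan cost=120, card=120
  {B}: scan cost=300, card=300
  {AC}: card=200; try (C,nl_idx)→1000, (A,hash)→1640, (C,merge)→1860, (C,hash)→1880, (A,merge)→1880, (C,nl)→12100 …(+1); best=1000 via (C,nl_idx)
  {AB}: card=1500; try (A,hash)→2000, (B,merge)→3900, (A,merge)→4100, (B,hash)→5600, (B,nl)→30100, (A,nl)→30300; best=2000 via (A,hash)
  {BC}: card=12000; try (C,hash)→2280, (B,merge)→4080, (C,merge)→4260, (B,hash)→5640, (C,nl_idx)→14400, (B,nl)→36120 …(+1); best=2280 via (C,hash)
  {ABC}: card=1000; try (C,hash)→5180, (B,merge)→5800, (B,hash)→6600, (C,nl_idx)→13500, (A,hash)→15680, (C,merge)→20960 …(+4); best=5180 via (C,hash)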